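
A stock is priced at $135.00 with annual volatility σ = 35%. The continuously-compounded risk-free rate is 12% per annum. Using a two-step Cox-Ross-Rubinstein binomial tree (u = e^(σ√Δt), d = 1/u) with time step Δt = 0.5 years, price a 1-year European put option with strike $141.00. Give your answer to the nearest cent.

CRR parameters: u = e^(σ√Δt) = e^(0.35·√0.5) = 1.2808, d = 1/u = 0.7808
Per-period rate: rΔt = 0.12·0.5 = 0.06, so R = e^0.06 = 1.0618
Risk-neutral probability p = (e^0.06 − 0.7808)/(1.2808 − 0.7808) = 0.2811/0.5000 = 0.5621
Terminal stock prices: S_uu = 221.5, S_ud = 135, S_dd = 82.29
Terminal payoffs (K − S): max(-80.46, 0) = 0, max(6, 0) = 6, max(58.71, 0) = 58.71
Node u (S = 172.9): V_u = e^(−0.06)·[0.5621·0.0000 + 0.4379·6.0000] = 2.4744
Node d (S = 105.4): V_d = e^(−0.06)·[0.5621·6.0000 + 0.4379·58.7058] = 27.3862
Node 0 (S = 135): V_0 = e^(−0.06)·[0.5621·2.4744 + 0.4379·27.3862] = 12.6038

$12.60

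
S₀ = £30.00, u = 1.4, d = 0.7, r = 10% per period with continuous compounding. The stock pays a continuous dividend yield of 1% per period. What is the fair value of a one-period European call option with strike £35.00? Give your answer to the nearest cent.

£3.57

Per-period risk-free factor R = e^0.1 = 1.1052; dividend-adjusted growth = e^(0.1−0.01) = 1.0942.
Risk-neutral probability p = (1.0942 − 0.7)/(1.4 − 0.7) = 0.3942/0.7000 = 0.5631
Terminal stock prices: S_u = 42, S_d = 21
Terminal payoffs (S − K): max(7, 0) = 7, max(-14, 0) = 0
Node 0 (S = 30): V_0 = e^(−0.1)·[0.5631·7.0000 + 0.4369·0.0000] = 3.5666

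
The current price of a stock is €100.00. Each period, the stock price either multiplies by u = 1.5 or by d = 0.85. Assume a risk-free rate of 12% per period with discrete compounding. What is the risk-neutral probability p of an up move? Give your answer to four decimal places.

p = 0.4154

Risk-neutral probability p = (1 + 0.12 − 0.85)/(1.5 − 0.85) = 0.2700/0.6500 = 0.4154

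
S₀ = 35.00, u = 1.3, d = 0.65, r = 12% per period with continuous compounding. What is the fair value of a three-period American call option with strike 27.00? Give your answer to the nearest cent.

Risk-neutral probability p = (e^0.12 − 0.65)/(1.3 − 0.65) = 0.4775/0.6500 = 0.7346
Terminal stock prices: S_uuu = 76.89, S_uud = 38.45, S_udd = 19.22, S_ddd = 9.612
Terminal payoffs (S − K): max(49.89, 0) = 49.89, max(11.45, 0) = 11.45, max(-7.776, 0) = 0, max(-17.39, 0) = 0
Node uu (S = 59.15): continuation = e^(−0.12)·[0.7346·49.8950 + 0.2654·11.4475] = 35.2031; exercise value = 32.1500 ≤ continuation, so V_uu = 35.2031
Node ud (S = 29.57): continuation = e^(−0.12)·[0.7346·11.4475 + 0.2654·0.0000] = 7.4585; exercise value = 2.5750 ≤ continuation, so V_ud = 7.4585
Node dd (S = 14.79): continuation = e^(−0.12)·[0.7346·0.0000 + 0.2654·0.0000] = 0.0000; exercise value = 0.0000 ≤ continuation, so V_dd = 0.0000
Node u (S = 45.5): continuation = e^(−0.12)·[0.7346·35.2031 + 0.2654·7.4585] = 24.6919; exercise value = 18.5000 ≤ continuation, so V_u = 24.6919
Node d (S = 22.75): continuation = e^(−0.12)·[0.7346·7.4585 + 0.2654·0.0000] = 4.8595; exercise value = 0.0000 ≤ continuation, so V_d = 4.8595
Node 0 (S = 35): continuation = e^(−0.12)·[0.7346·24.6919 + 0.2654·4.8595] = 17.2316; exercise value = 8.0000 ≤ continuation, so V_0 = 17.2316

17.23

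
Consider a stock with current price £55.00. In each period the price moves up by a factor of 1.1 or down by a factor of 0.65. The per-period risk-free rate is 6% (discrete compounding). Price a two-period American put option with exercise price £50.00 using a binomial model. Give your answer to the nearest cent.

Risk-neutral probability p = (1 + 0.06 − 0.65)/(1.1 − 0.65) = 0.4100/0.4500 = 0.9111
Terminal stock prices: S_uu = 66.55, S_ud = 39.33, S_dd = 23.24
Terminal payoffs (K − S): max(-16.55, 0) = 0, max(10.67, 0) = 10.67, max(26.76, 0) = 26.76
Node u (S = 60.5): continuation = 1/1.06·[0.9111·0.0000 + 0.0889·10.6750] = 0.8952; exercise value = 0.0000 ≤ continuation, so V_u = 0.8952
Node d (S = 35.75): continuation = 1/1.06·[0.9111·10.6750 + 0.0889·26.7625] = 11.4198; exercise value = 14.2500 > continuation, so V_d = 14.2500 (exercise)
Node 0 (S = 55): continuation = 1/1.06·[0.9111·0.8952 + 0.0889·14.2500] = 1.9644; exercise value = 0.0000 ≤ continuation, so V_0 = 1.9644

£1.96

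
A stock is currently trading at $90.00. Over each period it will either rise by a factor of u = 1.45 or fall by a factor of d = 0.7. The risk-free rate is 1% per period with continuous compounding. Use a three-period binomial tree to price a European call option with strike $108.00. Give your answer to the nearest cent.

$18.55

Risk-neutral probability p = (e^0.01 − 0.7)/(1.45 − 0.7) = 0.3101/0.7500 = 0.4134
Terminal stock prices: S_uuu = 274.4, S_uud = 132.5, S_udd = 63.94, S_ddd = 30.87
Terminal payoffs (S − K): max(166.4, 0) = 166.4, max(24.46, 0) = 24.46, max(-44.06, 0) = 0, max(-77.13, 0) = 0
Node uu (S = 189.2): V_uu = e^(−0.01)·[0.4134·166.3762 + 0.5866·24.4575] = 82.2996
Node ud (S = 91.35): V_ud = e^(−0.01)·[0.4134·24.4575 + 0.5866·0.0000] = 10.0101
Node dd (S = 44.1): V_dd = e^(−0.01)·[0.4134·0.0000 + 0.5866·0.0000] = 0.0000
Node u (S = 130.5): V_u = e^(−0.01)·[0.4134·82.2996 + 0.5866·10.0101] = 39.4977
Node d (S = 63): V_d = e^(−0.01)·[0.4134·10.0101 + 0.5866·0.0000] = 4.0970
Node 0 (S = 90): V_0 = e^(−0.01)·[0.4134·39.4977 + 0.5866·4.0970] = 18.5453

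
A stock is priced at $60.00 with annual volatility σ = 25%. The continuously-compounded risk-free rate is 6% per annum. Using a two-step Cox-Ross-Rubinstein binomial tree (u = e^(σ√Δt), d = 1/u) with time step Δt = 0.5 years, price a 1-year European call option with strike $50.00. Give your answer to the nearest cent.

CRR parameters: u = e^(σ√Δt) = e^(0.25·√0.5) = 1.1934, d = 1/u = 0.8380
Per-period rate: rΔt = 0.06·0.5 = 0.03, so R = e^0.03 = 1.0305
Risk-neutral probability p = (e^0.03 − 0.8380)/(1.1934 − 0.8380) = 0.1925/0.3554 = 0.5416
Terminal stock prices: S_uu = 85.45, S_ud = 60, S_dd = 42.13
Terminal payoffs (S − K): max(35.45, 0) = 35.45, max(10, 0) = 10, max(-7.869, 0) = 0
Node u (S = 71.6): V_u = e^(−0.03)·[0.5416·35.4471 + 0.4584·10.0000] = 23.0796
Node d (S = 50.28): V_d = e^(−0.03)·[0.5416·10.0000 + 0.4584·0.0000] = 5.2560
Node 0 (S = 60): V_0 = e^(−0.03)·[0.5416·23.0796 + 0.4584·5.2560] = 14.4689

$14.47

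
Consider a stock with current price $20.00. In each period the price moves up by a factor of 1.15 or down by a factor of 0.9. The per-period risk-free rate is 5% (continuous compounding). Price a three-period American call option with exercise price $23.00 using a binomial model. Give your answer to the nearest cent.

$1.71

Risk-neutral probability p = (e^0.05 − 0.9)/(1.15 − 0.9) = 0.1513/0.2500 = 0.6051
Terminal stock prices: S_uuu = 30.42, S_uud = 23.8, S_udd = 18.63, S_ddd = 14.58
Terminal payoffs (S − K): max(7.417, 0) = 7.417, max(0.805, 0) = 0.805, max(-4.37, 0) = 0, max(-8.42, 0) = 0
Node uu (S = 26.45): continuation = e^(−0.05)·[0.6051·7.4175 + 0.3949·0.8050] = 4.5717; exercise value = 3.4500 ≤ continuation, so V_uu = 4.5717
Node ud (S = 20.7): continuation = e^(−0.05)·[0.6051·0.8050 + 0.3949·0.0000] = 0.4633; exercise value = 0.0000 ≤ continuation, so V_ud = 0.4633
Node dd (S = 16.2): continuation = e^(−0.05)·[0.6051·0.0000 + 0.3949·0.0000] = 0.0000; exercise value = 0.0000 ≤ continuation, so V_dd = 0.0000
Node u (S = 23): continuation = e^(−0.05)·[0.6051·4.5717 + 0.3949·0.4633] = 2.8054; exercise value = 0.0000 ≤ continuation, so V_u = 2.8054
Node d (S = 18): continuation = e^(−0.05)·[0.6051·0.4633 + 0.3949·0.0000] = 0.2667; exercise value = 0.0000 ≤ continuation, so V_d = 0.2667
Node 0 (S = 20): continuation = e^(−0.05)·[0.6051·2.8054 + 0.3949·0.2667] = 1.7149; exercise value = 0.0000 ≤ continuation, so V_0 = 1.7149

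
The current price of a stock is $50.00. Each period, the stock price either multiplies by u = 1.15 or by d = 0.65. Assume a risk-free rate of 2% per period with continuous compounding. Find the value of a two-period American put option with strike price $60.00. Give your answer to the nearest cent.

$11.18

Risk-neutral probability p = (e^0.02 − 0.65)/(1.15 − 0.65) = 0.3702/0.5000 = 0.7404
Terminal stock prices: S_uu = 66.12, S_ud = 37.38, S_dd = 21.13
Terminal payoffs (K − S): max(-6.125, 0) = 0, max(22.62, 0) = 22.62, max(38.88, 0) = 38.88
Node u (S = 57.5): continuation = e^(−0.02)·[0.7404·0.0000 + 0.2596·22.6250] = 5.7571; exercise value = 2.5000 ≤ continuation, so V_u = 5.7571
Node d (S = 32.5): continuation = e^(−0.02)·[0.7404·22.6250 + 0.2596·38.8750] = 26.3119; exercise value = 27.5000 > continuation, so V_d = 27.5000 (exercise)
Node 0 (S = 50): continuation = e^(−0.02)·[0.7404·5.7571 + 0.2596·27.5000] = 11.1757; exercise value = 10.0000 ≤ continuation, so V_0 = 11.1757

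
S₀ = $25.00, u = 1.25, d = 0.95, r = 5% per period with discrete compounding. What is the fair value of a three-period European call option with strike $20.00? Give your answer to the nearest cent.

$7.72

Risk-neutral probability p = (1 + 0.05 − 0.95)/(1.25 − 0.95) = 0.1000/0.3000 = 0.3333
Terminal stock prices: S_uuu = 48.83, S_uud = 37.11, S_udd = 28.2, S_ddd = 21.43
Terminal payoffs (S − K): max(28.83, 0) = 28.83, max(17.11, 0) = 17.11, max(8.203, 0) = 8.203, max(1.434, 0) = 1.434
Node uu (S = 39.06): V_uu = 1/1.05·[0.3333·28.8281 + 0.6667·17.1094] = 20.0149
Node ud (S = 29.69): V_ud = 1/1.05·[0.3333·17.1094 + 0.6667·8.2031] = 10.6399
Node dd (S = 22.56): V_dd = 1/1.05·[0.3333·8.2031 + 0.6667·1.4344] = 3.5149
Node u (S = 31.25): V_u = 1/1.05·[0.3333·20.0149 + 0.6667·10.6399] = 13.1094
Node d (S = 23.75): V_d = 1/1.05·[0.3333·10.6399 + 0.6667·3.5149] = 5.6094
Node 0 (S = 25): V_0 = 1/1.05·[0.3333·13.1094 + 0.6667·5.6094] = 7.7232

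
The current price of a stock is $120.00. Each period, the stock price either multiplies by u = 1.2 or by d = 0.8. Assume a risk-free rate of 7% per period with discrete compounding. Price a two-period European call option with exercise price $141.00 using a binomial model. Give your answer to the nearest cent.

$12.66

Risk-neutral probability p = (1 + 0.07 − 0.8)/(1.2 − 0.8) = 0.2700/0.4000 = 0.6750
Terminal stock prices: S_uu = 172.8, S_ud = 115.2, S_dd = 76.8
Terminal payoffs (S − K): max(31.8, 0) = 31.8, max(-25.8, 0) = 0, max(-64.2, 0) = 0
Node u (S = 144): V_u = 1/1.07·[0.6750·31.8000 + 0.3250·0.0000] = 20.0607
Node d (S = 96): V_d = 1/1.07·[0.6750·0.0000 + 0.3250·0.0000] = 0.0000
Node 0 (S = 120): V_0 = 1/1.07·[0.6750·20.0607 + 0.3250·0.0000] = 12.6551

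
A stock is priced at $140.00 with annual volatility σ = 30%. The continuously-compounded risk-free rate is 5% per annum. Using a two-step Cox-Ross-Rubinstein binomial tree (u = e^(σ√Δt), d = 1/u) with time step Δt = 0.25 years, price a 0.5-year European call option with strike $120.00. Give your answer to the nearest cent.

CRR parameters: u = e^(σ√Δt) = e^(0.3·√0.25) = 1.1618, d = 1/u = 0.8607
Per-period rate: rΔt = 0.05·0.25 = 0.0125, so R = e^0.0125 = 1.0126
Risk-neutral probability p = (e^0.0125 − 0.8607)/(1.1618 − 0.8607) = 0.1519/0.3011 = 0.5043
Terminal stock prices: S_uu = 189, S_ud = 140, S_dd = 103.7
Terminal payoffs (S − K): max(68.98, 0) = 68.98, max(20, 0) = 20, max(-16.29, 0) = 0
Node u (S = 162.7): V_u = e^(−0.0125)·[0.5043·68.9802 + 0.4957·20.0000] = 44.1475
Node d (S = 120.5): V_d = e^(−0.0125)·[0.5043·20.0000 + 0.4957·0.0000] = 9.9615
Node 0 (S = 140): V_0 = e^(−0.0125)·[0.5043·44.1475 + 0.4957·9.9615] = 26.8650

$26.86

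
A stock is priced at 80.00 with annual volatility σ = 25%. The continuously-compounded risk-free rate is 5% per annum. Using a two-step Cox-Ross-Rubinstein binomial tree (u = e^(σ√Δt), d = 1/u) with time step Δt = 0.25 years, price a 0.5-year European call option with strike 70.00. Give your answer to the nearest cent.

13.47

CRR parameters: u = e^(σ√Δt) = e^(0.25·√0.25) = 1.1331, d = 1/u = 0.8825
Per-period rate: rΔt = 0.05·0.25 = 0.0125, so R = e^0.0125 = 1.0126
Risk-neutral probability p = (e^0.0125 − 0.8825)/(1.1331 − 0.8825) = 0.1301/0.2507 = 0.5190
Terminal stock prices: S_uu = 102.7, S_ud = 80, S_dd = 62.3
Terminal payoffs (S − K): max(32.72, 0) = 32.72, max(10, 0) = 10, max(-7.696, 0) = 0
Node u (S = 90.65): V_u = e^(−0.0125)·[0.5190·32.7220 + 0.4810·10.0000] = 21.5214
Node d (S = 70.6): V_d = e^(−0.0125)·[0.5190·10.0000 + 0.4810·0.0000] = 5.1253
Node 0 (S = 80): V_0 = e^(−0.0125)·[0.5190·21.5214 + 0.4810·5.1253] = 13.4651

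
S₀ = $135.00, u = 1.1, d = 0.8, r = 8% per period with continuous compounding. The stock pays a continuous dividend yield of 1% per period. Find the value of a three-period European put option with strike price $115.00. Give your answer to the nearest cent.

$0.39

Per-period risk-free factor R = e^0.08 = 1.0833; dividend-adjusted growth = e^(0.08−0.01) = 1.0725.
Risk-neutral probability p = (1.0725 − 0.8)/(1.1 − 0.8) = 0.2725/0.3000 = 0.9084
Terminal stock prices: S_uuu = 179.7, S_uud = 130.7, S_udd = 95.04, S_ddd = 69.12
Terminal payoffs (K − S): max(-64.69, 0) = 0, max(-15.68, 0) = 0, max(19.96, 0) = 19.96, max(45.88, 0) = 45.88
Node uu (S = 163.4): V_uu = e^(−0.08)·[0.9084·0.0000 + 0.0916·0.0000] = 0.0000
Node ud (S = 118.8): V_ud = e^(−0.08)·[0.9084·0.0000 + 0.0916·19.9600] = 1.6885
Node dd (S = 86.4): V_dd = e^(−0.08)·[0.9084·19.9600 + 0.0916·45.8800] = 20.6181
Node u (S = 148.5): V_u = e^(−0.08)·[0.9084·0.0000 + 0.0916·1.6885] = 0.1428
Node d (S = 108): V_d = e^(−0.08)·[0.9084·1.6885 + 0.0916·20.6181] = 3.1600
Node 0 (S = 135): V_0 = e^(−0.08)·[0.9084·0.1428 + 0.0916·3.1600] = 0.3871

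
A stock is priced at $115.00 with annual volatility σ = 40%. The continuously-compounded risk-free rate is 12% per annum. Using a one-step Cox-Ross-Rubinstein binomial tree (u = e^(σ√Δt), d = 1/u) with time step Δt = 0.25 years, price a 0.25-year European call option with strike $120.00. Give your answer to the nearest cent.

$10.44

CRR parameters: u = e^(σ√Δt) = e^(0.4·√0.25) = 1.2214, d = 1/u = 0.8187
Per-period rate: rΔt = 0.12·0.25 = 0.03, so R = e^0.03 = 1.0305
Risk-neutral probability p = (e^0.03 − 0.8187)/(1.2214 − 0.8187) = 0.2117/0.4027 = 0.5258
Terminal stock prices: S_u = 140.5, S_d = 94.15
Terminal payoffs (S − K): max(20.46, 0) = 20.46, max(-25.85, 0) = 0
Node 0 (S = 115): V_0 = e^(−0.03)·[0.5258·20.4613 + 0.4742·0.0000] = 10.4405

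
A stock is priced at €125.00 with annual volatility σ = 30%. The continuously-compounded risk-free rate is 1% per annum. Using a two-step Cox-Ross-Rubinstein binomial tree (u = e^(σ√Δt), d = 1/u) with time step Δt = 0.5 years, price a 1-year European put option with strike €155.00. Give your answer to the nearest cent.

€35.98

CRR parameters: u = e^(σ√Δt) = e^(0.3·√0.5) = 1.2363, d = 1/u = 0.8089
Per-period rate: rΔt = 0.01·0.5 = 0.005, so R = e^0.005 = 1.0050
Risk-neutral probability p = (e^0.005 − 0.8089)/(1.2363 − 0.8089) = 0.1962/0.4275 = 0.4589
Terminal stock prices: S_uu = 191.1, S_ud = 125, S_dd = 81.78
Terminal payoffs (K − S): max(-36.06, 0) = 0, max(30, 0) = 30, max(73.22, 0) = 73.22
Node u (S = 154.5): V_u = e^(−0.005)·[0.4589·0.0000 + 0.5411·30.0000] = 16.1523
Node d (S = 101.1): V_d = e^(−0.005)·[0.4589·30.0000 + 0.5411·73.2186] = 53.1197
Node 0 (S = 125): V_0 = e^(−0.005)·[0.4589·16.1523 + 0.5411·53.1197] = 35.9753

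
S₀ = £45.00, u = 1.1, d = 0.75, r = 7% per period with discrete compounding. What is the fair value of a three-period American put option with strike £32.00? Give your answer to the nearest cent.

Risk-neutral probability p = (1 + 0.07 − 0.75)/(1.1 − 0.75) = 0.3200/0.3500 = 0.9143
Terminal stock prices: S_uuu = 59.9, S_uud = 40.84, S_udd = 27.84, S_ddd = 18.98
Terminal payoffs (K − S): max(-27.9, 0) = 0, max(-8.838, 0) = 0, max(4.156, 0) = 4.156, max(13.02, 0) = 13.02
Node uu (S = 54.45): continuation = 1/1.07·[0.9143·0.0000 + 0.0857·0.0000] = 0.0000; exercise value = 0.0000 ≤ continuation, so V_uu = 0.0000
Node ud (S = 37.13): continuation = 1/1.07·[0.9143·0.0000 + 0.0857·4.1562] = 0.3329; exercise value = 0.0000 ≤ continuation, so V_ud = 0.3329
Node dd (S = 25.31): continuation = 1/1.07·[0.9143·4.1562 + 0.0857·13.0156] = 4.5940; exercise value = 6.6875 > continuation, so V_dd = 6.6875 (exercise)
Node u (S = 49.5): continuation = 1/1.07·[0.9143·0.0000 + 0.0857·0.3329] = 0.0267; exercise value = 0.0000 ≤ continuation, so V_u = 0.0267
Node d (S = 33.75): continuation = 1/1.07·[0.9143·0.3329 + 0.0857·6.6875] = 0.8202; exercise value = 0.0000 ≤ continuation, so V_d = 0.8202
Node 0 (S = 45): continuation = 1/1.07·[0.9143·0.0267 + 0.0857·0.8202] = 0.0885; exercise value = 0.0000 ≤ continuation, so V_0 = 0.0885

£0.09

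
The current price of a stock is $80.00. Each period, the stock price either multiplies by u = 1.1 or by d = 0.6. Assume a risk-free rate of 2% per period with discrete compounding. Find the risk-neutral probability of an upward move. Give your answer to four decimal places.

p = 0.8400

Risk-neutral probability p = (1 + 0.02 − 0.6)/(1.1 − 0.6) = 0.4200/0.5000 = 0.8400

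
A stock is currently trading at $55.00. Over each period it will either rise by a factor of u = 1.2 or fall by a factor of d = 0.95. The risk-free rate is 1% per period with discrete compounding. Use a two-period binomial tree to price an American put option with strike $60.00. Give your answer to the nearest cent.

$5.87

Risk-neutral probability p = (1 + 0.01 − 0.95)/(1.2 − 0.95) = 0.0600/0.2500 = 0.2400
Terminal stock prices: S_uu = 79.2, S_ud = 62.7, S_dd = 49.64
Terminal payoffs (K − S): max(-19.2, 0) = 0, max(-2.7, 0) = 0, max(10.36, 0) = 10.36
Node u (S = 66): continuation = 1/1.01·[0.2400·0.0000 + 0.7600·0.0000] = 0.0000; exercise value = 0.0000 ≤ continuation, so V_u = 0.0000
Node d (S = 52.25): continuation = 1/1.01·[0.2400·0.0000 + 0.7600·10.3625] = 7.7975; exercise value = 7.7500 ≤ continuation, so V_d = 7.7975
Node 0 (S = 55): continuation = 1/1.01·[0.2400·0.0000 + 0.7600·7.7975] = 5.8674; exercise value = 5.0000 ≤ continuation, so V_0 = 5.8674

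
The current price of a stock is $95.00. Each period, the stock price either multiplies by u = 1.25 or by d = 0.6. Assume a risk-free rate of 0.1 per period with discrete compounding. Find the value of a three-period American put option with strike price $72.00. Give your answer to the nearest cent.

$4.05

Risk-neutral probability p = (1 + 0.1 − 0.6)/(1.25 − 0.6) = 0.5000/0.6500 = 0.7692
Terminal stock prices: S_uuu = 185.5, S_uud = 89.06, S_udd = 42.75, S_ddd = 20.52
Terminal payoffs (K − S): max(-113.5, 0) = 0, max(-17.06, 0) = 0, max(29.25, 0) = 29.25, max(51.48, 0) = 51.48
Node uu (S = 148.4): continuation = 1/1.1·[0.7692·0.0000 + 0.2308·0.0000] = 0.0000; exercise value = 0.0000 ≤ continuation, so V_uu = 0.0000
Node ud (S = 71.25): continuation = 1/1.1·[0.7692·0.0000 + 0.2308·29.2500] = 6.1364; exercise value = 0.7500 ≤ continuation, so V_ud = 6.1364
Node dd (S = 34.2): continuation = 1/1.1·[0.7692·29.2500 + 0.2308·51.4800] = 31.2545; exercise value = 37.8000 > continuation, so V_dd = 37.8000 (exercise)
Node u (S = 118.8): continuation = 1/1.1·[0.7692·0.0000 + 0.2308·6.1364] = 1.2873; exercise value = 0.0000 ≤ continuation, so V_u = 1.2873
Node d (S = 57): continuation = 1/1.1·[0.7692·6.1364 + 0.2308·37.8000] = 12.2212; exercise value = 15.0000 > continuation, so V_d = 15.0000 (exercise)
Node 0 (S = 95): continuation = 1/1.1·[0.7692·1.2873 + 0.2308·15.0000] = 4.0471; exercise value = 0.0000 ≤ continuation, so V_0 = 4.0471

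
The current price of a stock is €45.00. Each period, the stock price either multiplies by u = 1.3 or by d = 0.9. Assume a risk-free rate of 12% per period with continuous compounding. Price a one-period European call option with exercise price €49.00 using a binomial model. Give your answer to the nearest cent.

Risk-neutral probability p = (e^0.12 − 0.9)/(1.3 − 0.9) = 0.2275/0.4000 = 0.5687
Terminal stock prices: S_u = 58.5, S_d = 40.5
Terminal payoffs (S − K): max(9.5, 0) = 9.5, max(-8.5, 0) = 0
Node 0 (S = 45): V_0 = e^(−0.12)·[0.5687·9.5000 + 0.4313·0.0000] = 4.7921

€4.79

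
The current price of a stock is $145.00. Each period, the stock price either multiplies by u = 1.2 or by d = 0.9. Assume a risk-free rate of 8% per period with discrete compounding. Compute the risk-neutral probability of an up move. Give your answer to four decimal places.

p = 0.6000

Risk-neutral probability p = (1 + 0.08 − 0.9)/(1.2 − 0.9) = 0.1800/0.3000 = 0.6000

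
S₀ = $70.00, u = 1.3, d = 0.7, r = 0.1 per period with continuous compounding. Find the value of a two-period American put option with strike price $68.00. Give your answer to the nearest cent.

Risk-neutral probability p = (e^0.1 − 0.7)/(1.3 − 0.7) = 0.4052/0.6000 = 0.6753
Terminal stock prices: S_uu = 118.3, S_ud = 63.7, S_dd = 34.3
Terminal payoffs (K − S): max(-50.3, 0) = 0, max(4.3, 0) = 4.3, max(33.7, 0) = 33.7
Node u (S = 91): continuation = e^(−0.1)·[0.6753·0.0000 + 0.3247·4.3000] = 1.2634; exercise value = 0.0000 ≤ continuation, so V_u = 1.2634
Node d (S = 49): continuation = e^(−0.1)·[0.6753·4.3000 + 0.3247·33.7000] = 12.5289; exercise value = 19.0000 > continuation, so V_d = 19.0000 (exercise)
Node 0 (S = 70): continuation = e^(−0.1)·[0.6753·1.2634 + 0.3247·19.0000] = 6.3544; exercise value = 0.0000 ≤ continuation, so V_0 = 6.3544

$6.35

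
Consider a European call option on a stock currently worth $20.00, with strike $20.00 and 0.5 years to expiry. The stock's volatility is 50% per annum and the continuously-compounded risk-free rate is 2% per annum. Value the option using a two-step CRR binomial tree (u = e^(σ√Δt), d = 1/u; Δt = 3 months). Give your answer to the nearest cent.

CRR parameters: u = e^(σ√Δt) = e^(0.5·√0.25) = 1.2840, d = 1/u = 0.7788
Per-period rate: rΔt = 0.02·0.25 = 0.005, so R = e^0.005 = 1.0050
Risk-neutral probability p = (e^0.005 − 0.7788)/(1.2840 − 0.7788) = 0.2262/0.5052 = 0.4477
Terminal stock prices: S_uu = 32.97, S_ud = 20, S_dd = 12.13
Terminal payoffs (S − K): max(12.97, 0) = 12.97, max(0, 0) = 0, max(-7.869, 0) = 0
Node u (S = 25.68): V_u = e^(−0.005)·[0.4477·12.9744 + 0.5523·0.0000] = 5.7803
Node d (S = 15.58): V_d = e^(−0.005)·[0.4477·0.0000 + 0.5523·0.0000] = 0.0000
Node 0 (S = 20): V_0 = e^(−0.005)·[0.4477·5.7803 + 0.5523·0.0000] = 2.5752

$2.58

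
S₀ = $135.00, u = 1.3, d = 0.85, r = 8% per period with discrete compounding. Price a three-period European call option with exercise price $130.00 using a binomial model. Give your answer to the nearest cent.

Risk-neutral probability p = (1 + 0.08 − 0.85)/(1.3 − 0.85) = 0.2300/0.4500 = 0.5111
Terminal stock prices: S_uuu = 296.6, S_uud = 193.9, S_udd = 126.8, S_ddd = 82.91
Terminal payoffs (S − K): max(166.6, 0) = 166.6, max(63.93, 0) = 63.93, max(-3.201, 0) = 0, max(-47.09, 0) = 0
Node uu (S = 228.2): V_uu = 1/1.08·[0.5111·166.5950 + 0.4889·63.9275] = 107.7796
Node ud (S = 149.2): V_ud = 1/1.08·[0.5111·63.9275 + 0.4889·0.0000] = 30.2538
Node dd (S = 97.54): V_dd = 1/1.08·[0.5111·0.0000 + 0.4889·0.0000] = 0.0000
Node u (S = 175.5): V_u = 1/1.08·[0.5111·107.7796 + 0.4889·30.2538] = 64.7019
Node d (S = 114.8): V_d = 1/1.08·[0.5111·30.2538 + 0.4889·0.0000] = 14.3176
Node 0 (S = 135): V_0 = 1/1.08·[0.5111·64.7019 + 0.4889·14.3176] = 37.1015

$37.10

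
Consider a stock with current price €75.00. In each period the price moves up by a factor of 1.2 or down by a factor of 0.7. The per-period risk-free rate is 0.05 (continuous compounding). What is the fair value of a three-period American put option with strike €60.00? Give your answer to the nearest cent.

Risk-neutral probability p = (e^0.05 − 0.7)/(1.2 − 0.7) = 0.3513/0.5000 = 0.7025
Terminal stock prices: S_uuu = 129.6, S_uud = 75.6, S_udd = 44.1, S_ddd = 25.72
Terminal payoffs (K − S): max(-69.6, 0) = 0, max(-15.6, 0) = 0, max(15.9, 0) = 15.9, max(34.28, 0) = 34.28
Node uu (S = 108): continuation = e^(−0.05)·[0.7025·0.0000 + 0.2975·0.0000] = 0.0000; exercise value = 0.0000 ≤ continuation, so V_uu = 0.0000
Node ud (S = 63): continuation = e^(−0.05)·[0.7025·0.0000 + 0.2975·15.9000] = 4.4989; exercise value = 0.0000 ≤ continuation, so V_ud = 4.4989
Node dd (S = 36.75): continuation = e^(−0.05)·[0.7025·15.9000 + 0.2975·34.2750] = 20.3238; exercise value = 23.2500 > continuation, so V_dd = 23.2500 (exercise)
Node u (S = 90): continuation = e^(−0.05)·[0.7025·0.0000 + 0.2975·4.4989] = 1.2730; exercise value = 0.0000 ≤ continuation, so V_u = 1.2730
Node d (S = 52.5): continuation = e^(−0.05)·[0.7025·4.4989 + 0.2975·23.2500] = 9.5851; exercise value = 7.5000 ≤ continuation, so V_d = 9.5851
Node 0 (S = 75): continuation = e^(−0.05)·[0.7025·1.2730 + 0.2975·9.5851] = 3.5628; exercise value = 0.0000 ≤ continuation, so V_0 = 3.5628

€3.56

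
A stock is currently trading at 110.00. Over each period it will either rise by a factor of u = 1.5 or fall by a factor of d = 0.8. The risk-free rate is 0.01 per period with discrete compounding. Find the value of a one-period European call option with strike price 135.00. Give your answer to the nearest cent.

Risk-neutral probability p = (1 + 0.01 − 0.8)/(1.5 − 0.8) = 0.2100/0.7000 = 0.3000
Terminal stock prices: S_u = 165, S_d = 88
Terminal payoffs (S − K): max(30, 0) = 30, max(-47, 0) = 0
Node 0 (S = 110): V_0 = 1/1.01·[0.3000·30.0000 + 0.7000·0.0000] = 8.9109

8.91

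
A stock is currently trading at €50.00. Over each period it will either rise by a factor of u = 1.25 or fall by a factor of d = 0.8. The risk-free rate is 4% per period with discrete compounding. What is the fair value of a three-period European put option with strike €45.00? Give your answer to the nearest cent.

Risk-neutral probability p = (1 + 0.04 − 0.8)/(1.25 − 0.8) = 0.2400/0.4500 = 0.5333
Terminal stock prices: S_uuu = 97.66, S_uud = 62.5, S_udd = 40, S_ddd = 25.6
Terminal payoffs (K − S): max(-52.66, 0) = 0, max(-17.5, 0) = 0, max(5, 0) = 5, max(19.4, 0) = 19.4
Node uu (S = 78.12): V_uu = 1/1.04·[0.5333·0.0000 + 0.4667·0.0000] = 0.0000
Node ud (S = 50): V_ud = 1/1.04·[0.5333·0.0000 + 0.4667·5.0000] = 2.2436
Node dd (S = 32): V_dd = 1/1.04·[0.5333·5.0000 + 0.4667·19.4000] = 11.2692
Node u (S = 62.5): V_u = 1/1.04·[0.5333·0.0000 + 0.4667·2.2436] = 1.0067
Node d (S = 40): V_d = 1/1.04·[0.5333·2.2436 + 0.4667·11.2692] = 6.2073
Node 0 (S = 50): V_0 = 1/1.04·[0.5333·1.0067 + 0.4667·6.2073] = 3.3016

€3.30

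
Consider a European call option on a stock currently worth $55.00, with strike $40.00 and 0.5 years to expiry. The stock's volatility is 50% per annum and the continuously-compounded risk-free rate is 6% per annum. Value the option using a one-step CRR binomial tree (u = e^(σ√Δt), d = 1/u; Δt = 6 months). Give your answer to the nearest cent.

$16.91

CRR parameters: u = e^(σ√Δt) = e^(0.5·√0.5) = 1.4241, d = 1/u = 0.7022
Per-period rate: rΔt = 0.06·0.5 = 0.03, so R = e^0.03 = 1.0305
Risk-neutral probability p = (e^0.03 − 0.7022)/(1.4241 − 0.7022) = 0.3283/0.7219 = 0.4547
Terminal stock prices: S_u = 78.33, S_d = 38.62
Terminal payoffs (S − K): max(38.33, 0) = 38.33, max(-1.38, 0) = 0
Node 0 (S = 55): V_0 = e^(−0.03)·[0.4547·38.3265 + 0.5453·0.0000] = 16.9123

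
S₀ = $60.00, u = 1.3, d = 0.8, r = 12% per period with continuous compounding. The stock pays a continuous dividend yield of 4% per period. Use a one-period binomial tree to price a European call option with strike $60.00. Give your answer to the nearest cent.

$9.05

Per-period risk-free factor R = e^0.12 = 1.1275; dividend-adjusted growth = e^(0.12−0.04) = 1.0833.
Risk-neutral probability p = (1.0833 − 0.8)/(1.3 − 0.8) = 0.2833/0.5000 = 0.5666
Terminal stock prices: S_u = 78, S_d = 48
Terminal payoffs (S − K): max(18, 0) = 18, max(-12, 0) = 0
Node 0 (S = 60): V_0 = e^(−0.12)·[0.5666·18.0000 + 0.4334·0.0000] = 9.0451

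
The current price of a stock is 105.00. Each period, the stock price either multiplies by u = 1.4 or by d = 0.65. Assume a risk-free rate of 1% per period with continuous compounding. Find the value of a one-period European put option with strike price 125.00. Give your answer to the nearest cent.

Risk-neutral probability p = (e^0.01 − 0.65)/(1.4 − 0.65) = 0.3601/0.7500 = 0.4801
Terminal stock prices: S_u = 147, S_d = 68.25
Terminal payoffs (K − S): max(-22, 0) = 0, max(56.75, 0) = 56.75
Node 0 (S = 105): V_0 = e^(−0.01)·[0.4801·0.0000 + 0.5199·56.7500] = 29.2126

29.21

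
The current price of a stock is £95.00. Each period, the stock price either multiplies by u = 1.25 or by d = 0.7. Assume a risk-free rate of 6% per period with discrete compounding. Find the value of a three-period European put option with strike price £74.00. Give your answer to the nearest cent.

Risk-neutral probability p = (1 + 0.06 − 0.7)/(1.25 − 0.7) = 0.3600/0.5500 = 0.6545
Terminal stock prices: S_uuu = 185.5, S_uud = 103.9, S_udd = 58.19, S_ddd = 32.58
Terminal payoffs (K − S): max(-111.5, 0) = 0, max(-29.91, 0) = 0, max(15.81, 0) = 15.81, max(41.42, 0) = 41.42
Node uu (S = 148.4): V_uu = 1/1.06·[0.6545·0.0000 + 0.3455·0.0000] = 0.0000
Node ud (S = 83.12): V_ud = 1/1.06·[0.6545·0.0000 + 0.3455·15.8125] = 5.1533
Node dd (S = 46.55): V_dd = 1/1.06·[0.6545·15.8125 + 0.3455·41.4150] = 23.2613
Node u (S = 118.8): V_u = 1/1.06·[0.6545·0.0000 + 0.3455·5.1533] = 1.6795
Node d (S = 66.5): V_d = 1/1.06·[0.6545·5.1533 + 0.3455·23.2613] = 10.7630
Node 0 (S = 95): V_0 = 1/1.06·[0.6545·1.6795 + 0.3455·10.7630] = 4.5447

£4.54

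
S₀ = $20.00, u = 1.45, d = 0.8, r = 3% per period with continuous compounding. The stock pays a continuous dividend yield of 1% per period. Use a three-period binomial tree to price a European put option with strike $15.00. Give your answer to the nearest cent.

$1.26

Per-period risk-free factor R = e^0.03 = 1.0305; dividend-adjusted growth = e^(0.03−0.01) = 1.0202.
Risk-neutral probability p = (1.0202 − 0.8)/(1.45 − 0.8) = 0.2202/0.6500 = 0.3388
Terminal stock prices: S_uuu = 60.97, S_uud = 33.64, S_udd = 18.56, S_ddd = 10.24
Terminal payoffs (K − S): max(-45.97, 0) = 0, max(-18.64, 0) = 0, max(-3.56, 0) = 0, max(4.76, 0) = 4.76
Node uu (S = 42.05): V_uu = e^(−0.03)·[0.3388·0.0000 + 0.6612·0.0000] = 0.0000
Node ud (S = 23.2): V_ud = e^(−0.03)·[0.3388·0.0000 + 0.6612·0.0000] = 0.0000
Node dd (S = 12.8): V_dd = e^(−0.03)·[0.3388·0.0000 + 0.6612·4.7600] = 3.0544
Node u (S = 29): V_u = e^(−0.03)·[0.3388·0.0000 + 0.6612·0.0000] = 0.0000
Node d (S = 16): V_d = e^(−0.03)·[0.3388·0.0000 + 0.6612·3.0544] = 1.9600
Node 0 (S = 20): V_0 = e^(−0.03)·[0.3388·0.0000 + 0.6612·1.9600] = 1.2577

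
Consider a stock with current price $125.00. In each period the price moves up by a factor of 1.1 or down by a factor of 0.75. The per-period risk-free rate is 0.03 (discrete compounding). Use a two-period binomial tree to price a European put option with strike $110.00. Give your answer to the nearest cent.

Risk-neutral probability p = (1 + 0.03 − 0.75)/(1.1 − 0.75) = 0.2800/0.3500 = 0.8000
Terminal stock prices: S_uu = 151.3, S_ud = 103.1, S_dd = 70.31
Terminal payoffs (K − S): max(-41.25, 0) = 0, max(6.875, 0) = 6.875, max(39.69, 0) = 39.69
Node u (S = 137.5): V_u = 1/1.03·[0.8000·0.0000 + 0.2000·6.8750] = 1.3350
Node d (S = 93.75): V_d = 1/1.03·[0.8000·6.8750 + 0.2000·39.6875] = 13.0461
Node 0 (S = 125): V_0 = 1/1.03·[0.8000·1.3350 + 0.2000·13.0461] = 3.5701

$3.57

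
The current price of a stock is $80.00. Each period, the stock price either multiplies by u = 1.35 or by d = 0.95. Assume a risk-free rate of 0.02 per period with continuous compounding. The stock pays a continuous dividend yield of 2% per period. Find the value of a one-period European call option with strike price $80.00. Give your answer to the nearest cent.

Per-period risk-free factor R = e^0.02 = 1.0202; dividend-adjusted growth = e^(0.02−0.02) = 1.0000.
Risk-neutral probability p = (1.0000 − 0.95)/(1.35 − 0.95) = 0.0500/0.4000 = 0.1250
Terminal stock prices: S_u = 108, S_d = 76
Terminal payoffs (S − K): max(28, 0) = 28, max(-4, 0) = 0
Node 0 (S = 80): V_0 = e^(−0.02)·[0.1250·28.0000 + 0.8750·0.0000] = 3.4307

$3.43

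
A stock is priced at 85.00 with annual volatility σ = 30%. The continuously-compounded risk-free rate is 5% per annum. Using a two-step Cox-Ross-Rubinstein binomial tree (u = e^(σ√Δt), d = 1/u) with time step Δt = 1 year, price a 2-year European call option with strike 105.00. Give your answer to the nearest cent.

11.73

CRR parameters: u = e^(σ√Δt) = e^(0.3·√1) = 1.3499, d = 1/u = 0.7408
Per-period rate: rΔt = 0.05·1 = 0.05, so R = e^0.05 = 1.0513
Risk-neutral probability p = (e^0.05 − 0.7408)/(1.3499 − 0.7408) = 0.3105/0.6090 = 0.5097
Terminal stock prices: S_uu = 154.9, S_ud = 85, S_dd = 46.65
Terminal payoffs (S − K): max(49.88, 0) = 49.88, max(-20, 0) = 0, max(-58.35, 0) = 0
Node u (S = 114.7): V_u = e^(−0.05)·[0.5097·49.8801 + 0.4903·0.0000] = 24.1859
Node d (S = 62.97): V_d = e^(−0.05)·[0.5097·0.0000 + 0.4903·0.0000] = 0.0000
Node 0 (S = 85): V_0 = e^(−0.05)·[0.5097·24.1859 + 0.4903·0.0000] = 11.7273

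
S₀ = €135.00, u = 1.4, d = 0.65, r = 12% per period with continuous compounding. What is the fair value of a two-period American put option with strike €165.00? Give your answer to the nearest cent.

€32.56

Risk-neutral probability p = (e^0.12 − 0.65)/(1.4 − 0.65) = 0.4775/0.7500 = 0.6367
Terminal stock prices: S_uu = 264.6, S_ud = 122.9, S_dd = 57.04
Terminal payoffs (K − S): max(-99.6, 0) = 0, max(42.15, 0) = 42.15, max(108, 0) = 108
Node u (S = 189): continuation = e^(−0.12)·[0.6367·0.0000 + 0.3633·42.1500] = 13.5829; exercise value = 0.0000 ≤ continuation, so V_u = 13.5829
Node d (S = 87.75): continuation = e^(−0.12)·[0.6367·42.1500 + 0.3633·107.9625] = 58.5919; exercise value = 77.2500 > continuation, so V_d = 77.2500 (exercise)
Node 0 (S = 135): continuation = e^(−0.12)·[0.6367·13.5829 + 0.3633·77.2500] = 32.5638; exercise value = 30.0000 ≤ continuation, so V_0 = 32.5638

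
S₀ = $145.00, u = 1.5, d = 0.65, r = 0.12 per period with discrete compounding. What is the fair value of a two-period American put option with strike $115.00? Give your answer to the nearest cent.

$8.56

Risk-neutral probability p = (1 + 0.12 − 0.65)/(1.5 − 0.65) = 0.4700/0.8500 = 0.5529
Terminal stock prices: S_uu = 326.2, S_ud = 141.4, S_dd = 61.26
Terminal payoffs (K − S): max(-211.2, 0) = 0, max(-26.38, 0) = 0, max(53.74, 0) = 53.74
Node u (S = 217.5): continuation = 1/1.12·[0.5529·0.0000 + 0.4471·0.0000] = 0.0000; exercise value = 0.0000 ≤ continuation, so V_u = 0.0000
Node d (S = 94.25): continuation = 1/1.12·[0.5529·0.0000 + 0.4471·53.7375] = 21.4498; exercise value = 20.7500 ≤ continuation, so V_d = 21.4498
Node 0 (S = 145): continuation = 1/1.12·[0.5529·0.0000 + 0.4471·21.4498] = 8.5619; exercise value = 0.0000 ≤ continuation, so V_0 = 8.5619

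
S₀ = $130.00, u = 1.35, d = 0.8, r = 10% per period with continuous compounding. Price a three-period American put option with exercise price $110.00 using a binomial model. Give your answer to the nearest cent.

$4.35

Risk-neutral probability p = (e^0.1 − 0.8)/(1.35 − 0.8) = 0.3052/0.5500 = 0.5549
Terminal stock prices: S_uuu = 319.8, S_uud = 189.5, S_udd = 112.3, S_ddd = 66.56
Terminal payoffs (K − S): max(-209.8, 0) = 0, max(-79.54, 0) = 0, max(-2.32, 0) = 0, max(43.44, 0) = 43.44
Node uu (S = 236.9): continuation = e^(−0.1)·[0.5549·0.0000 + 0.4451·0.0000] = 0.0000; exercise value = 0.0000 ≤ continuation, so V_uu = 0.0000
Node ud (S = 140.4): continuation = e^(−0.1)·[0.5549·0.0000 + 0.4451·0.0000] = 0.0000; exercise value = 0.0000 ≤ continuation, so V_ud = 0.0000
Node dd (S = 83.2): continuation = e^(−0.1)·[0.5549·0.0000 + 0.4451·43.4400] = 17.4969; exercise value = 26.8000 > continuation, so V_dd = 26.8000 (exercise)
Node u (S = 175.5): continuation = e^(−0.1)·[0.5549·0.0000 + 0.4451·0.0000] = 0.0000; exercise value = 0.0000 ≤ continuation, so V_u = 0.0000
Node d (S = 104): continuation = e^(−0.1)·[0.5549·0.0000 + 0.4451·26.8000] = 10.7946; exercise value = 6.0000 ≤ continuation, so V_d = 10.7946
Node 0 (S = 130): continuation = e^(−0.1)·[0.5549·0.0000 + 0.4451·10.7946] = 4.3479; exercise value = 0.0000 ≤ continuation, so V_0 = 4.3479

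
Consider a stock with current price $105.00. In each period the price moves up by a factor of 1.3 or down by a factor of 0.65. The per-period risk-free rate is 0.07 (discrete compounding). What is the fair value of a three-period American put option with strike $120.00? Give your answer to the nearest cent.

Risk-neutral probability p = (1 + 0.07 − 0.65)/(1.3 − 0.65) = 0.4200/0.6500 = 0.6462
Terminal stock prices: S_uuu = 230.7, S_uud = 115.3, S_udd = 57.67, S_ddd = 28.84
Terminal payoffs (K − S): max(-110.7, 0) = 0, max(4.657, 0) = 4.657, max(62.33, 0) = 62.33, max(91.16, 0) = 91.16
Node uu (S = 177.5): continuation = 1/1.07·[0.6462·0.0000 + 0.3538·4.6575] = 1.5402; exercise value = 0.0000 ≤ continuation, so V_uu = 1.5402
Node ud (S = 88.73): continuation = 1/1.07·[0.6462·4.6575 + 0.3538·62.3287] = 23.4245; exercise value = 31.2750 > continuation, so V_ud = 31.2750 (exercise)
Node dd (S = 44.36): continuation = 1/1.07·[0.6462·62.3287 + 0.3538·91.1644] = 67.7870; exercise value = 75.6375 > continuation, so V_dd = 75.6375 (exercise)
Node u (S = 136.5): continuation = 1/1.07·[0.6462·1.5402 + 0.3538·31.2750] = 11.2727; exercise value = 0.0000 ≤ continuation, so V_u = 11.2727
Node d (S = 68.25): continuation = 1/1.07·[0.6462·31.2750 + 0.3538·75.6375] = 43.8995; exercise value = 51.7500 > continuation, so V_d = 51.7500 (exercise)
Node 0 (S = 105): continuation = 1/1.07·[0.6462·11.2727 + 0.3538·51.7500] = 23.9210; exercise value = 15.0000 ≤ continuation, so V_0 = 23.9210

$23.92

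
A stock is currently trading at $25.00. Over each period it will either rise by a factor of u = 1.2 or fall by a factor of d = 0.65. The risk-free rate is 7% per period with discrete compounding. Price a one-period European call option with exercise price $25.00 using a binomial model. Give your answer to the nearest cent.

Risk-neutral probability p = (1 + 0.07 − 0.65)/(1.2 − 0.65) = 0.4200/0.5500 = 0.7636
Terminal stock prices: S_u = 30, S_d = 16.25
Terminal payoffs (S − K): max(5, 0) = 5, max(-8.75, 0) = 0
Node 0 (S = 25): V_0 = 1/1.07·[0.7636·5.0000 + 0.2364·0.0000] = 3.5684

$3.57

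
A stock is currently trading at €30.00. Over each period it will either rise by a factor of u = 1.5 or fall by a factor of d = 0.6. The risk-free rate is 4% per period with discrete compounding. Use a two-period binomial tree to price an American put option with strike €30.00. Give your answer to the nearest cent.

Risk-neutral probability p = (1 + 0.04 − 0.6)/(1.5 − 0.6) = 0.4400/0.9000 = 0.4889
Terminal stock prices: S_uu = 67.5, S_ud = 27, S_dd = 10.8
Terminal payoffs (K − S): max(-37.5, 0) = 0, max(3, 0) = 3, max(19.2, 0) = 19.2
Node u (S = 45): continuation = 1/1.04·[0.4889·0.0000 + 0.5111·3.0000] = 1.4744; exercise value = 0.0000 ≤ continuation, so V_u = 1.4744
Node d (S = 18): continuation = 1/1.04·[0.4889·3.0000 + 0.5111·19.2000] = 10.8462; exercise value = 12.0000 > continuation, so V_d = 12.0000 (exercise)
Node 0 (S = 30): continuation = 1/1.04·[0.4889·1.4744 + 0.5111·12.0000] = 6.5905; exercise value = 0.0000 ≤ continuation, so V_0 = 6.5905

€6.59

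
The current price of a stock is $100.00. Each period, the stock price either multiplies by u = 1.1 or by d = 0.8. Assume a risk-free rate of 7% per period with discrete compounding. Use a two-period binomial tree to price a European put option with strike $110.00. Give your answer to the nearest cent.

$3.86

Risk-neutral probability p = (1 + 0.07 − 0.8)/(1.1 − 0.8) = 0.2700/0.3000 = 0.9000
Terminal stock prices: S_uu = 121, S_ud = 88, S_dd = 64
Terminal payoffs (K − S): max(-11, 0) = 0, max(22, 0) = 22, max(46, 0) = 46
Node u (S = 110): V_u = 1/1.07·[0.9000·0.0000 + 0.1000·22.0000] = 2.0561
Node d (S = 80): V_d = 1/1.07·[0.9000·22.0000 + 0.1000·46.0000] = 22.8037
Node 0 (S = 100): V_0 = 1/1.07·[0.9000·2.0561 + 0.1000·22.8037] = 3.8606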